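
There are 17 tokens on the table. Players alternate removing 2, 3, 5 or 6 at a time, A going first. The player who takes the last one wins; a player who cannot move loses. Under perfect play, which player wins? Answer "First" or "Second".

Second

Positions where the player to move wins (W) vs loses (L):
i:   0  1  2  3  4  5  6  7  8  9 10 11 12 13 14 15 16 17
     L  L  W  W  W  W  W  W  L  L  W  W  W  W  W  W  L  L
Position 17 is L, so the second player wins.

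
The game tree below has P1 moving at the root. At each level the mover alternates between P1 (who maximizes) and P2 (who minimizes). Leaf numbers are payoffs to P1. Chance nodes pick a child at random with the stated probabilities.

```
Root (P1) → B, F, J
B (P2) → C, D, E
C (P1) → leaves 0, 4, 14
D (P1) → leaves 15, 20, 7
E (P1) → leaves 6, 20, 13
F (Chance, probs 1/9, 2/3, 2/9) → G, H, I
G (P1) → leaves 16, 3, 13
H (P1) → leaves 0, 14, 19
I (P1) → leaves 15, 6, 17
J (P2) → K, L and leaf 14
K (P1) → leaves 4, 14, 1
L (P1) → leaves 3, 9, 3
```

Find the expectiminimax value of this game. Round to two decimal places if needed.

18.22

C (P1): max(0, 4, 14) = 14
D (P1): max(15, 20, 7) = 20
E (P1): max(6, 20, 13) = 20
B (P2): min(14, 20, 20) = 14
G (P1): max(16, 3, 13) = 16
H (P1): max(0, 14, 19) = 19
I (P1): max(15, 6, 17) = 17
F (Chance): 1/9·16 + 2/3·19 + 2/9·17 = 18.22
K (P1): max(4, 14, 1) = 14
L (P1): max(3, 9, 3) = 9
J (P2): min(14, 9, 14) = 9
Root (P1): max(14, 18.22, 9) = 18.22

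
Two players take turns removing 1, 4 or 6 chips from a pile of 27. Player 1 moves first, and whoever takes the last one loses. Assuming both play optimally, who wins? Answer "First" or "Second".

First

W/L table (W = player to move can force a win):
i:   0  1  2  3  4  5  6  7  8  9 10 11 12 13 14 15 16 17 18 19 20 21 22 23 24 25 26 27
     W  L  W  L  W  W  L  W  L  W  W  L  W  L  W  W  L  W  L  W  W  L  W  L  W  W  L  W
Position 27 is W, so the first player wins.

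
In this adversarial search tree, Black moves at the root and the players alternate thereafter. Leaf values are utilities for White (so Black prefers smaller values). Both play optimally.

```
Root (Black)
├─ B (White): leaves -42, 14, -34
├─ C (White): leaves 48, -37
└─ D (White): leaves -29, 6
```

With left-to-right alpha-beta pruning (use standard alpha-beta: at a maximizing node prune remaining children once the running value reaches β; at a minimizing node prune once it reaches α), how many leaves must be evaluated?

6

B [α=-∞,β=+∞]: v=14
C [α=-∞,β=14]: v=48 after child 1 ≥ β → β-cutoff, skip 1
D [α=-∞,β=14]: v=6
Root [α=-∞,β=+∞]: v=6
Leaves evaluated: 6 of 7.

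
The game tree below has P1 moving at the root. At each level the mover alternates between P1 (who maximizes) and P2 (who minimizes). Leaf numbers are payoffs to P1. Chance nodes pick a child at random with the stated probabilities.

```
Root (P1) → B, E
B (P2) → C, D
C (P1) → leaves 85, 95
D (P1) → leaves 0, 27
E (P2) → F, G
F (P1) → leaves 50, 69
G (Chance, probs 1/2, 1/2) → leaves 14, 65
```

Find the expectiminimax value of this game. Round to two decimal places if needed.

39.5

C (P1): max(85, 95) = 95
D (P1): max(0, 27) = 27
B (P2): min(95, 27) = 27
F (P1): max(50, 69) = 69
G (Chance): 1/2·14 + 1/2·65 = 39.5
E (P2): min(69, 39.5) = 39.5
Root (P1): max(27, 39.5) = 39.5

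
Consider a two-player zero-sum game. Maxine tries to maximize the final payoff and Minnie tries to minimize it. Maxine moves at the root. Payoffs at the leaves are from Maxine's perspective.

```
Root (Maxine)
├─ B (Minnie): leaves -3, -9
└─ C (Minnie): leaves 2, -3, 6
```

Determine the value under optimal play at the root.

-3

B (Minnie): min(-3, -9) = -9
C (Minnie): min(2, -3, 6) = -3
Root (Maxine): max(-9, -3) = -3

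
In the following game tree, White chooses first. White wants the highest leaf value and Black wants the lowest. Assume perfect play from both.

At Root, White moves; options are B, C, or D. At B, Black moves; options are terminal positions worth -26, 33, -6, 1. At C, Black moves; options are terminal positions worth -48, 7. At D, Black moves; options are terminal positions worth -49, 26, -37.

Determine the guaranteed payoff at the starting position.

B (Black): min(-26, 33, -6, 1) = -26
C (Black): min(-48, 7) = -48
D (Black): min(-49, 26, -37) = -49
Root (White): max(-26, -48, -49) = -26

-26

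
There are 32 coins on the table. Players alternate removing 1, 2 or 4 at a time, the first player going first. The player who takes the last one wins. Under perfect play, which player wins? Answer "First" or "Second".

W/L table (W = player to move can force a win):
i:   0  1  2  3  4  5  6  7  8  9 10 11 12 13 14 15 16 17 18 19 20 21 22 23 24 25 26 27 28 29 30 31 32
     L  W  W  L  W  W  L  W  W  L  W  W  L  W  W  L  W  W  L  W  W  L  W  W  L  W  W  L  W  W  L  W  W
Position 32 is W, so the first player wins.

First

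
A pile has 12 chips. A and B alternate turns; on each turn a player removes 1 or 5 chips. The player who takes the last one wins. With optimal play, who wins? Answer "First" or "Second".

Second

W/L table (W = player to move can force a win):
i:   0  1  2  3  4  5  6  7  8  9 10 11 12
     L  W  L  W  L  W  L  W  L  W  L  W  L
Position 12 is L, so the second player wins.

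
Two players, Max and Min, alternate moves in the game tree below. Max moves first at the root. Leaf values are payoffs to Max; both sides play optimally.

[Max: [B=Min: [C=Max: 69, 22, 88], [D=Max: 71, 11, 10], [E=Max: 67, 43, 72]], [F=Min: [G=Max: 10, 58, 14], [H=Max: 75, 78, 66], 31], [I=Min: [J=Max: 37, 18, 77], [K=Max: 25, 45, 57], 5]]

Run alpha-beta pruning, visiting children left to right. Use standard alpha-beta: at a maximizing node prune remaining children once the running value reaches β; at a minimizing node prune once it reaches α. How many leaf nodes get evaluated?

C [α=-∞,β=+∞]: v=88
D [α=-∞,β=88]: v=71
E [α=-∞,β=71]: v=72
B [α=-∞,β=+∞]: v=71
G [α=71,β=+∞]: v=58
F [α=71,β=+∞]: v=58 after child 1 ≤ α → α-cutoff, skip 2
J [α=71,β=+∞]: v=77
K [α=71,β=77]: v=57
I [α=71,β=+∞]: v=57 after child 2 ≤ α → α-cutoff, skip 1
Root [α=-∞,β=+∞]: v=71
Leaves evaluated: 18 of 23.

18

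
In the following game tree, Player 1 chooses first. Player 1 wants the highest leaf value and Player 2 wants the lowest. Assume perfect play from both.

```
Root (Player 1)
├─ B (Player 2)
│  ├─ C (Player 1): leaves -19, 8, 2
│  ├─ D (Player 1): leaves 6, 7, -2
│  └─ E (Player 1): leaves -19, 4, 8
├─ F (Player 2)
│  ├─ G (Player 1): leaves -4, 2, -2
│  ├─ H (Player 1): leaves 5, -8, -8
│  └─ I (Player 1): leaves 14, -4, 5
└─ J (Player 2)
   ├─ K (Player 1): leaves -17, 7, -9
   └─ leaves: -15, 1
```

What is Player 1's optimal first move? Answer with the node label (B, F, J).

C (Player 1): max(-19, 8, 2) = 8
D (Player 1): max(6, 7, -2) = 7
E (Player 1): max(-19, 4, 8) = 8
B (Player 2): min(8, 7, 8) = 7
G (Player 1): max(-4, 2, -2) = 2
H (Player 1): max(5, -8, -8) = 5
I (Player 1): max(14, -4, 5) = 14
F (Player 2): min(2, 5, 14) = 2
K (Player 1): max(-17, 7, -9) = 7
J (Player 2): min(7, -15, 1) = -15
Root (Player 1): max(7, 2, -15) = 7
Player 1 picks the child with the highest value: B (value 7).

B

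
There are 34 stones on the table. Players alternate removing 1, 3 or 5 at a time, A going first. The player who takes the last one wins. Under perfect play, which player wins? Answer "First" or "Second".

Second

W/L table (W = player to move can force a win):
i:   0  1  2  3  4  5  6  7  8  9 10 11 12 13 14 15 16 17 18 19 20 21 22 23 24 25 26 27 28 29 30 31 32 33 34
     L  W  L  W  L  W  L  W  L  W  L  W  L  W  L  W  L  W  L  W  L  W  L  W  L  W  L  W  L  W  L  W  L  W  L
Position 34 is L, so the second player wins.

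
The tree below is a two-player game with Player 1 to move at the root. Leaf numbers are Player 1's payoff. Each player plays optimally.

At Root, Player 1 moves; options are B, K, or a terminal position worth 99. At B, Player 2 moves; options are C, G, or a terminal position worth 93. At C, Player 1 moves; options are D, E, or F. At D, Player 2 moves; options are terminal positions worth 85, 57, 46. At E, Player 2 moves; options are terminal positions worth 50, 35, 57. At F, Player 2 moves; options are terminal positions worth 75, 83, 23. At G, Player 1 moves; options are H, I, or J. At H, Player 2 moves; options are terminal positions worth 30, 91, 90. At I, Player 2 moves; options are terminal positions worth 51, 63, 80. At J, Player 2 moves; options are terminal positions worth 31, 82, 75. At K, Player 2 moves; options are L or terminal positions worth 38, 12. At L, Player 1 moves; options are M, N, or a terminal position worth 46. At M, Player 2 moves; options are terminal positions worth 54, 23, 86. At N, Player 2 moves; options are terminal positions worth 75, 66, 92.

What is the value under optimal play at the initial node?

99

D (Player 2): min(85, 57, 46) = 46
E (Player 2): min(50, 35, 57) = 35
F (Player 2): min(75, 83, 23) = 23
C (Player 1): max(46, 35, 23) = 46
H (Player 2): min(30, 91, 90) = 30
I (Player 2): min(51, 63, 80) = 51
J (Player 2): min(31, 82, 75) = 31
G (Player 1): max(30, 51, 31) = 51
B (Player 2): min(46, 51, 93) = 46
M (Player 2): min(54, 23, 86) = 23
N (Player 2): min(75, 66, 92) = 66
L (Player 1): max(23, 66, 46) = 66
K (Player 2): min(66, 38, 12) = 12
Root (Player 1): max(46, 12, 99) = 99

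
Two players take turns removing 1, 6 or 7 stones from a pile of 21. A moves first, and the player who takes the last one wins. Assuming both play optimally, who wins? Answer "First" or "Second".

Compute winning (W) and losing (L) positions by backward induction:
i:   0  1  2  3  4  5  6  7  8  9 10 11 12 13 14 15 16 17 18 19 20 21
     L  W  L  W  L  W  W  W  W  W  W  W  L  W  L  W  L  W  W  W  W  W
Position 21 is W, so the first player wins.

First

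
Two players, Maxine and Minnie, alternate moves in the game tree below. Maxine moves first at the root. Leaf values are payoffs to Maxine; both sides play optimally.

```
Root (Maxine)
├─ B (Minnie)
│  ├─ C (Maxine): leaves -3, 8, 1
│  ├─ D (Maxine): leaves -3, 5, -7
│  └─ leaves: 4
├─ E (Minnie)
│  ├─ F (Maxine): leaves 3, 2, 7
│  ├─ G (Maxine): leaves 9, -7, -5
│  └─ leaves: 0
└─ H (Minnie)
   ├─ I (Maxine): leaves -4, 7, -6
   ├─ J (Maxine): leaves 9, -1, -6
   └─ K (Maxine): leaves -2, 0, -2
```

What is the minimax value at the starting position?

4

C (Maxine): max(-3, 8, 1) = 8
D (Maxine): max(-3, 5, -7) = 5
B (Minnie): min(8, 5, 4) = 4
F (Maxine): max(3, 2, 7) = 7
G (Maxine): max(9, -7, -5) = 9
E (Minnie): min(7, 9, 0) = 0
I (Maxine): max(-4, 7, -6) = 7
J (Maxine): max(9, -1, -6) = 9
K (Maxine): max(-2, 0, -2) = 0
H (Minnie): min(7, 9, 0) = 0
Root (Maxine): max(4, 0, 0) = 4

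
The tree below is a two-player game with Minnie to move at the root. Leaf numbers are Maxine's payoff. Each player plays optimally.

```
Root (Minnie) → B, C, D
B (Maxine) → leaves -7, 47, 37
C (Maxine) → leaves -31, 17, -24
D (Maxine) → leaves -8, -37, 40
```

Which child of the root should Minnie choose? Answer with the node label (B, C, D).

B (Maxine): max(-7, 47, 37) = 47
C (Maxine): max(-31, 17, -24) = 17
D (Maxine): max(-8, -37, 40) = 40
Root (Minnie): min(47, 17, 40) = 17
Minnie picks the child with the lowest value: C (value 17).

C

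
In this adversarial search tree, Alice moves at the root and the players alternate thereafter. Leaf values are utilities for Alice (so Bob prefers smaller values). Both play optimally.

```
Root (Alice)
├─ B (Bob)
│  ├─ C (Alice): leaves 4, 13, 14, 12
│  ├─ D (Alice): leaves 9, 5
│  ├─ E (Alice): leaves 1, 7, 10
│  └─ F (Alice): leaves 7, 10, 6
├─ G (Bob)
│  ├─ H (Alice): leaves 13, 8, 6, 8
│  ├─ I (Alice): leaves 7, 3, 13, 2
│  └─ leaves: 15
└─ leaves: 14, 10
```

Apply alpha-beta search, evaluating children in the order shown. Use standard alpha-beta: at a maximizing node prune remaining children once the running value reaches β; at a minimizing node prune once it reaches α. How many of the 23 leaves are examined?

C [α=-∞,β=+∞]: v=14
D [α=-∞,β=14]: v=9
E [α=-∞,β=9]: v=10
F [α=-∞,β=9]: v=10 after child 2 ≥ β → β-cutoff, skip 1
B [α=-∞,β=+∞]: v=9
H [α=9,β=+∞]: v=13
I [α=9,β=13]: v=13 after child 3 ≥ β → β-cutoff, skip 1
G [α=9,β=+∞]: v=13
Root [α=-∞,β=+∞]: v=14
Leaves evaluated: 21 of 23.

21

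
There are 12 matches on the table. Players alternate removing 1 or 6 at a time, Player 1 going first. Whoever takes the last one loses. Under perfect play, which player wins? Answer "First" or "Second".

Mark each pile size as W (mover wins) or L (mover loses):
i:   0  1  2  3  4  5  6  7  8  9 10 11 12
     W  L  W  L  W  L  W  W  L  W  L  W  L
Position 12 is L, so the second player wins.

Second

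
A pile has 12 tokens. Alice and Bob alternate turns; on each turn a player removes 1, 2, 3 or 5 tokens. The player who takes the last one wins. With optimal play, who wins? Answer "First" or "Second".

Mark each pile size as W (mover wins) or L (mover loses):
i:   0  1  2  3  4  5  6  7  8  9 10 11 12
     L  W  W  W  L  W  W  W  L  W  W  W  L
Position 12 is L, so the second player wins.

Second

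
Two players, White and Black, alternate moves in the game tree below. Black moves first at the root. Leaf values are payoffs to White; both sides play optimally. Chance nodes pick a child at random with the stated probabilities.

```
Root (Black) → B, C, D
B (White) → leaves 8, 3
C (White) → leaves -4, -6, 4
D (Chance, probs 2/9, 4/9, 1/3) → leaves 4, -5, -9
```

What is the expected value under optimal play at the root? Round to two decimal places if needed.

B (White): max(8, 3) = 8
C (White): max(-4, -6, 4) = 4
D (Chance): 2/9·4 + 4/9·-5 + 1/3·-9 = -4.33
Root (Black): min(8, 4, -4.33) = -4.33

-4.33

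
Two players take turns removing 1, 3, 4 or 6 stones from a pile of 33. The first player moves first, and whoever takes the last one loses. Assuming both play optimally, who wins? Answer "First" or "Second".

First

W/L table (W = player to move can force a win):
i:   0  1  2  3  4  5  6  7  8  9 10 11 12 13 14 15 16 17 18 19 20 21 22 23 24 25 26 27 28 29 30 31 32 33
     W  L  W  L  W  W  W  W  L  W  L  W  W  W  W  L  W  L  W  W  W  W  L  W  L  W  W  W  W  L  W  L  W  W
Position 33 is W, so the first player wins.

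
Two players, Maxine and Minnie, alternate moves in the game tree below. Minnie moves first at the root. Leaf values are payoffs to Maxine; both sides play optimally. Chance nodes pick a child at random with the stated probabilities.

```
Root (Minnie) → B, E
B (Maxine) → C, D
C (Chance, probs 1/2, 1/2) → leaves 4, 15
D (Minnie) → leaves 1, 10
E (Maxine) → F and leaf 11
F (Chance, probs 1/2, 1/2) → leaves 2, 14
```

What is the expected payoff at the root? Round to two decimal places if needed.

9.5

C (Chance): 1/2·4 + 1/2·15 = 9.5
D (Minnie): min(1, 10) = 1
B (Maxine): max(9.5, 1) = 9.5
F (Chance): 1/2·2 + 1/2·14 = 8
E (Maxine): max(8, 11) = 11
Root (Minnie): min(9.5, 11) = 9.5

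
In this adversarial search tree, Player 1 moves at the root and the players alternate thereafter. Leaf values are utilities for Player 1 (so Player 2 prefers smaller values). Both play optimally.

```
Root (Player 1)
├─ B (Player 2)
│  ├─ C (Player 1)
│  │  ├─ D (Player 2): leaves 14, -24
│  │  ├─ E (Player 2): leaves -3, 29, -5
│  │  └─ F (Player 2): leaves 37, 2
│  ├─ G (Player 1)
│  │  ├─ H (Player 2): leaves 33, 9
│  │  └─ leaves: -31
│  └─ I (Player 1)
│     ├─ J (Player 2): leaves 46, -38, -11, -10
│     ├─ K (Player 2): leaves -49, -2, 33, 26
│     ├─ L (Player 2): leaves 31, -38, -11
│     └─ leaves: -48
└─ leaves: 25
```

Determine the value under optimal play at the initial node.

D (Player 2): min(14, -24) = -24
E (Player 2): min(-3, 29, -5) = -5
F (Player 2): min(37, 2) = 2
C (Player 1): max(-24, -5, 2) = 2
H (Player 2): min(33, 9) = 9
G (Player 1): max(9, -31) = 9
J (Player 2): min(46, -38, -11, -10) = -38
K (Player 2): min(-49, -2, 33, 26) = -49
L (Player 2): min(31, -38, -11) = -38
I (Player 1): max(-38, -49, -38, -48) = -38
B (Player 2): min(2, 9, -38) = -38
Root (Player 1): max(-38, 25) = 25

25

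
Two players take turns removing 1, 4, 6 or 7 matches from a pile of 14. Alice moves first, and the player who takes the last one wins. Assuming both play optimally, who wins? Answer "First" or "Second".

Compute winning (W) and losing (L) positions by backward induction:
i:   0  1  2  3  4  5  6  7  8  9 10 11 12 13 14
     L  W  L  W  W  L  W  W  W  W  L  W  W  L  W
Position 14 is W, so the first player wins.

First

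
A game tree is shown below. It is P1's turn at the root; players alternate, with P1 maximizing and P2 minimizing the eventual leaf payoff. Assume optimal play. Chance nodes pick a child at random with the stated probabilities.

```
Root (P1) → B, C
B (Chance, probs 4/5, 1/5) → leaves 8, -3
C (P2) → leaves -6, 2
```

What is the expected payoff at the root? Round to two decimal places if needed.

5.8

B (Chance): 4/5·8 + 1/5·-3 = 5.8
C (P2): min(-6, 2) = -6
Root (P1): max(5.8, -6) = 5.8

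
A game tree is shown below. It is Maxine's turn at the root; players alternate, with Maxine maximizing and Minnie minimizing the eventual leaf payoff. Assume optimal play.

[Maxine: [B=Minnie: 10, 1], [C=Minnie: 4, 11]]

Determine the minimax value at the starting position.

B (Minnie): min(10, 1) = 1
C (Minnie): min(4, 11) = 4
Root (Maxine): max(1, 4) = 4

4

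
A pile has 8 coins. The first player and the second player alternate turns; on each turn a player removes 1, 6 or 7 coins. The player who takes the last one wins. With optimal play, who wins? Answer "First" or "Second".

First

i:   0  1  2  3  4  5  6  7  8
     L  W  L  W  L  W  W  W  W
Position 8 is W, so the first player wins.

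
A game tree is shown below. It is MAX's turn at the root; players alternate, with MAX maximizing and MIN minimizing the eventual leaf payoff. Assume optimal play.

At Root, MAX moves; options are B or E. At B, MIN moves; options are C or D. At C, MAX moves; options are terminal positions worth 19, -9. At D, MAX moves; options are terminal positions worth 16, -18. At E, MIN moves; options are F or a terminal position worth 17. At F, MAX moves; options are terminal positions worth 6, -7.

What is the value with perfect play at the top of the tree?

C (MAX): max(19, -9) = 19
D (MAX): max(16, -18) = 16
B (MIN): min(19, 16) = 16
F (MAX): max(6, -7) = 6
E (MIN): min(6, 17) = 6
Root (MAX): max(16, 6) = 16

16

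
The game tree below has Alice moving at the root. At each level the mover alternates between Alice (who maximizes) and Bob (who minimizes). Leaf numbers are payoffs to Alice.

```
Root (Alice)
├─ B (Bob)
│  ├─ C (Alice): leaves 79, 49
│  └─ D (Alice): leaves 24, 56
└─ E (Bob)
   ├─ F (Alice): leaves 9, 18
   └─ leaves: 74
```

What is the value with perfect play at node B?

C: max(79, 49) = 79
D: max(24, 56) = 56
B: min(79, 56) = 56

56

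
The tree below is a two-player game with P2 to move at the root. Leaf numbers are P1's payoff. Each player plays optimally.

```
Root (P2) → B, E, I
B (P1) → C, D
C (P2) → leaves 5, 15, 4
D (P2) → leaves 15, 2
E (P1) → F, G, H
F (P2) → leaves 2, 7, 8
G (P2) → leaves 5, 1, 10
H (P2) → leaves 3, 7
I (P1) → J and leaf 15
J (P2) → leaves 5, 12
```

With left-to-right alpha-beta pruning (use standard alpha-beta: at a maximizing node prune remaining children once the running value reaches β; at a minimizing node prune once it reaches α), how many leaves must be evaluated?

C [α=-∞,β=+∞]: v=4
D [α=4,β=+∞]: v=2
B [α=-∞,β=+∞]: v=4
F [α=-∞,β=4]: v=2
G [α=2,β=4]: v=1 after child 2 ≤ α → α-cutoff, skip 1
H [α=2,β=4]: v=3
E [α=-∞,β=4]: v=3
J [α=-∞,β=3]: v=5
I [α=-∞,β=3]: v=5 after child 1 ≥ β → β-cutoff, skip 1
Root [α=-∞,β=+∞]: v=3
Leaves evaluated: 14 of 16.

14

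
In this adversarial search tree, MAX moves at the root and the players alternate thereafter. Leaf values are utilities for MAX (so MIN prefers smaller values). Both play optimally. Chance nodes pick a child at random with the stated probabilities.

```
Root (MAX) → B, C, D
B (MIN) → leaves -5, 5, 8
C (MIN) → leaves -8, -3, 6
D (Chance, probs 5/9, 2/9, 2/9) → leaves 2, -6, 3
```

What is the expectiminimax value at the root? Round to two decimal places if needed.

0.44

B (MIN): min(-5, 5, 8) = -5
C (MIN): min(-8, -3, 6) = -8
D (Chance): 5/9·2 + 2/9·-6 + 2/9·3 = 0.44
Root (MAX): max(-5, -8, 0.44) = 0.44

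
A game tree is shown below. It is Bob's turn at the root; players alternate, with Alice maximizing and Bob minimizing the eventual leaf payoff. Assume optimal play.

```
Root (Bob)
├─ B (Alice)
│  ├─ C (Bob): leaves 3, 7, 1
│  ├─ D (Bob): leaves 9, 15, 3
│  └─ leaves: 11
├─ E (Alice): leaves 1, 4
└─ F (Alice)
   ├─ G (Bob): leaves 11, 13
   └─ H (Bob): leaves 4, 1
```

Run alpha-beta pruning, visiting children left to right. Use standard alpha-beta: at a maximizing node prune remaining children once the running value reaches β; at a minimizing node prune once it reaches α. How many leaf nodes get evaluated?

C [α=-∞,β=+∞]: v=1
D [α=1,β=+∞]: v=3
B [α=-∞,β=+∞]: v=11
E [α=-∞,β=11]: v=4
G [α=-∞,β=4]: v=11
F [α=-∞,β=4]: v=11 after child 1 ≥ β → β-cutoff, skip 1
Root [α=-∞,β=+∞]: v=4
Leaves evaluated: 11 of 13.

11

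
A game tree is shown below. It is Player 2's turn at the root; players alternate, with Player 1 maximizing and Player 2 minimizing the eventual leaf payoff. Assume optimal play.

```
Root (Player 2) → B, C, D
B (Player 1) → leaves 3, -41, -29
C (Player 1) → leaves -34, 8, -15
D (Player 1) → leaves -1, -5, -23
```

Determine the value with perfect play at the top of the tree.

B (Player 1): max(3, -41, -29) = 3
C (Player 1): max(-34, 8, -15) = 8
D (Player 1): max(-1, -5, -23) = -1
Root (Player 2): min(3, 8, -1) = -1

-1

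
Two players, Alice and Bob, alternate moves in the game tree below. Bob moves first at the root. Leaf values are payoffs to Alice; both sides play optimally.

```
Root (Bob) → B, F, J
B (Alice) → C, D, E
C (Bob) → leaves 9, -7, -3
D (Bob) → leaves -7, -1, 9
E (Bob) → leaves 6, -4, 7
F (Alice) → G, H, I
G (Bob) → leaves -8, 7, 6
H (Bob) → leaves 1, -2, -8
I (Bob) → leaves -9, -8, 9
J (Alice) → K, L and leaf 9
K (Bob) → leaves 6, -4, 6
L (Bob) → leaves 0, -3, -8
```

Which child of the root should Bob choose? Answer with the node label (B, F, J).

F

C (Bob): min(9, -7, -3) = -7
D (Bob): min(-7, -1, 9) = -7
E (Bob): min(6, -4, 7) = -4
B (Alice): max(-7, -7, -4) = -4
G (Bob): min(-8, 7, 6) = -8
H (Bob): min(1, -2, -8) = -8
I (Bob): min(-9, -8, 9) = -9
F (Alice): max(-8, -8, -9) = -8
K (Bob): min(6, -4, 6) = -4
L (Bob): min(0, -3, -8) = -8
J (Alice): max(-4, -8, 9) = 9
Root (Bob): min(-4, -8, 9) = -8
Bob picks the child with the lowest value: F (value -8).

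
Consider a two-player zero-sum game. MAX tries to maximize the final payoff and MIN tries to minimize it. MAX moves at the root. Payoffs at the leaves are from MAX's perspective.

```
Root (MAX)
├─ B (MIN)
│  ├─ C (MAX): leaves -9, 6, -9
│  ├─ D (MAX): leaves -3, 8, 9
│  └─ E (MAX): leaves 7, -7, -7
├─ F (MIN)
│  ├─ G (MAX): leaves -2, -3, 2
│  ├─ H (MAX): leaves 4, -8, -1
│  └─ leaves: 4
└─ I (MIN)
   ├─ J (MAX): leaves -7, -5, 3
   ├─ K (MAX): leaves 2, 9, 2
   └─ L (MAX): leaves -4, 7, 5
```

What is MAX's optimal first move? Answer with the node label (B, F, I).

C (MAX): max(-9, 6, -9) = 6
D (MAX): max(-3, 8, 9) = 9
E (MAX): max(7, -7, -7) = 7
B (MIN): min(6, 9, 7) = 6
G (MAX): max(-2, -3, 2) = 2
H (MAX): max(4, -8, -1) = 4
F (MIN): min(2, 4, 4) = 2
J (MAX): max(-7, -5, 3) = 3
K (MAX): max(2, 9, 2) = 9
L (MAX): max(-4, 7, 5) = 7
I (MIN): min(3, 9, 7) = 3
Root (MAX): max(6, 2, 3) = 6
MAX picks the child with the highest value: B (value 6).

B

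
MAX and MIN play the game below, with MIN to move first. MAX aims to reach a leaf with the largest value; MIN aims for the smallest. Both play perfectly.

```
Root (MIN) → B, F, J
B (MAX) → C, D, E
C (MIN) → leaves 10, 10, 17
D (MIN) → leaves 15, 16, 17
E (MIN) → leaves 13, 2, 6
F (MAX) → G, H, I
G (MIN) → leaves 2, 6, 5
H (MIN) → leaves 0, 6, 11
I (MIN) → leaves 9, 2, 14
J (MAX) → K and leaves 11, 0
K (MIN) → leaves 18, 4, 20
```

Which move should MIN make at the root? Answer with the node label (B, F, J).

F

C (MIN): min(10, 10, 17) = 10
D (MIN): min(15, 16, 17) = 15
E (MIN): min(13, 2, 6) = 2
B (MAX): max(10, 15, 2) = 15
G (MIN): min(2, 6, 5) = 2
H (MIN): min(0, 6, 11) = 0
I (MIN): min(9, 2, 14) = 2
F (MAX): max(2, 0, 2) = 2
K (MIN): min(18, 4, 20) = 4
J (MAX): max(4, 11, 0) = 11
Root (MIN): min(15, 2, 11) = 2
MIN picks the child with the lowest value: F (value 2).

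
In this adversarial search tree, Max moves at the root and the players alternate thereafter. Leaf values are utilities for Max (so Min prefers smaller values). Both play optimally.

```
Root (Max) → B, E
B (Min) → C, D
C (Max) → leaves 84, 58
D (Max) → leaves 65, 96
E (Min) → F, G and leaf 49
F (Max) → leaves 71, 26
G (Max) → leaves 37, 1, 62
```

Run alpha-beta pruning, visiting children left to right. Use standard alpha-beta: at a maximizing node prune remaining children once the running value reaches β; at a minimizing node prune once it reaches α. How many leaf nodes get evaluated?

6

C [α=-∞,β=+∞]: v=84
D [α=-∞,β=84]: v=96
B [α=-∞,β=+∞]: v=84
F [α=84,β=+∞]: v=71
E [α=84,β=+∞]: v=71 after child 1 ≤ α → α-cutoff, skip 2
Root [α=-∞,β=+∞]: v=84
Leaves evaluated: 6 of 10.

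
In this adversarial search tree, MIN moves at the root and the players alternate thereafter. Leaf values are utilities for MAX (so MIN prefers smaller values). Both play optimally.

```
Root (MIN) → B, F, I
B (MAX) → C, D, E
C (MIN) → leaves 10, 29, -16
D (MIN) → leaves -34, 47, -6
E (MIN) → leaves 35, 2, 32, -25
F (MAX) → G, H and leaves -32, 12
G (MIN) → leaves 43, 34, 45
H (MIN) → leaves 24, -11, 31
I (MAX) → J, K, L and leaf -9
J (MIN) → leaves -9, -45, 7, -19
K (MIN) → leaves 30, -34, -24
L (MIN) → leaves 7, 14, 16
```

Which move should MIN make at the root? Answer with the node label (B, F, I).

B

C (MIN): min(10, 29, -16) = -16
D (MIN): min(-34, 47, -6) = -34
E (MIN): min(35, 2, 32, -25) = -25
B (MAX): max(-16, -34, -25) = -16
G (MIN): min(43, 34, 45) = 34
H (MIN): min(24, -11, 31) = -11
F (MAX): max(34, -11, -32, 12) = 34
J (MIN): min(-9, -45, 7, -19) = -45
K (MIN): min(30, -34, -24) = -34
L (MIN): min(7, 14, 16) = 7
I (MAX): max(-45, -34, 7, -9) = 7
Root (MIN): min(-16, 34, 7) = -16
MIN picks the child with the lowest value: B (value -16).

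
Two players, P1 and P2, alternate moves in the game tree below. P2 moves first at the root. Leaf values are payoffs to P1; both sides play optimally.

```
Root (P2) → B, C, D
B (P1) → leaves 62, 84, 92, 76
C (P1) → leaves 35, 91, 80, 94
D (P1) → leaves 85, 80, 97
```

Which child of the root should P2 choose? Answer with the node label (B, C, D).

B

B (P1): max(62, 84, 92, 76) = 92
C (P1): max(35, 91, 80, 94) = 94
D (P1): max(85, 80, 97) = 97
Root (P2): min(92, 94, 97) = 92
P2 picks the child with the lowest value: B (value 92).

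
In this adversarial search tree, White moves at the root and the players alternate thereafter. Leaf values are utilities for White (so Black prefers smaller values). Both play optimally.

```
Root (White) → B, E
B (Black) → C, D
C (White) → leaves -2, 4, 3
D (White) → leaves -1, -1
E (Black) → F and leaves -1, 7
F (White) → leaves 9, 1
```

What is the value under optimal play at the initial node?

C (White): max(-2, 4, 3) = 4
D (White): max(-1, -1) = -1
B (Black): min(4, -1) = -1
F (White): max(9, 1) = 9
E (Black): min(9, -1, 7) = -1
Root (White): max(-1, -1) = -1

-1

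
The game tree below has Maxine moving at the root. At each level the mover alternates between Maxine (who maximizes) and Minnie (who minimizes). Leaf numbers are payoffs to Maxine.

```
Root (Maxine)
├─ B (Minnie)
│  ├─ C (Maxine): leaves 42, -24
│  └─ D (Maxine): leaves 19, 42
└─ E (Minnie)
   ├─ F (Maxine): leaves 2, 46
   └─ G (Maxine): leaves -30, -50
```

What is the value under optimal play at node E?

-30

F: max(2, 46) = 46
G: max(-30, -50) = -30
E: min(46, -30) = -30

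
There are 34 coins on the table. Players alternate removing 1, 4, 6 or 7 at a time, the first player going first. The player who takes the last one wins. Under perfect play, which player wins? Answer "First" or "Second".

Mark each pile size as W (mover wins) or L (mover loses):
i:   0  1  2  3  4  5  6  7  8  9 10 11 12 13 14 15 16 17 18 19 20 21 22 23 24 25 26 27 28 29 30 31 32 33 34
     L  W  L  W  W  L  W  W  W  W  L  W  W  L  W  L  W  W  L  W  W  W  W  L  W  W  L  W  L  W  W  L  W  W  W
Position 34 is W, so the first player wins.

First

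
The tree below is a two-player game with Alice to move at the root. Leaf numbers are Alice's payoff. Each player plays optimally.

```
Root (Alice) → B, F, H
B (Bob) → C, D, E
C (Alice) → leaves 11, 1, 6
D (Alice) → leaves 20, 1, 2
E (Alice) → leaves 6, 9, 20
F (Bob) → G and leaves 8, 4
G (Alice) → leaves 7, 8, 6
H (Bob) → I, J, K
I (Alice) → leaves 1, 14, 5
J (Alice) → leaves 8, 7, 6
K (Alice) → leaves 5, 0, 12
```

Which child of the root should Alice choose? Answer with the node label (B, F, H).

C (Alice): max(11, 1, 6) = 11
D (Alice): max(20, 1, 2) = 20
E (Alice): max(6, 9, 20) = 20
B (Bob): min(11, 20, 20) = 11
G (Alice): max(7, 8, 6) = 8
F (Bob): min(8, 8, 4) = 4
I (Alice): max(1, 14, 5) = 14
J (Alice): max(8, 7, 6) = 8
K (Alice): max(5, 0, 12) = 12
H (Bob): min(14, 8, 12) = 8
Root (Alice): max(11, 4, 8) = 11
Alice picks the child with the highest value: B (value 11).

B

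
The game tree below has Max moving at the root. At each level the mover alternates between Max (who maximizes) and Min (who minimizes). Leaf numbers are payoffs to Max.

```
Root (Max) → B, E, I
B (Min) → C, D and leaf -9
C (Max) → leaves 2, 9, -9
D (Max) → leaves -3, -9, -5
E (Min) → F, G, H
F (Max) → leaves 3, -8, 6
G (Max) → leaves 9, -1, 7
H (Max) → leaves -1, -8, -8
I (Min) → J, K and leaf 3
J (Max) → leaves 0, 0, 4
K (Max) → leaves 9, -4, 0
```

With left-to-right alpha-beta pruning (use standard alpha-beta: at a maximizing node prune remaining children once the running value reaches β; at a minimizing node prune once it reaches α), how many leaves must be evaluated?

19

C [α=-∞,β=+∞]: v=9
D [α=-∞,β=9]: v=-3
B [α=-∞,β=+∞]: v=-9
F [α=-9,β=+∞]: v=6
G [α=-9,β=6]: v=9 after child 1 ≥ β → β-cutoff, skip 2
H [α=-9,β=6]: v=-1
E [α=-9,β=+∞]: v=-1
J [α=-1,β=+∞]: v=4
K [α=-1,β=4]: v=9 after child 1 ≥ β → β-cutoff, skip 2
I [α=-1,β=+∞]: v=3
Root [α=-∞,β=+∞]: v=3
Leaves evaluated: 19 of 23.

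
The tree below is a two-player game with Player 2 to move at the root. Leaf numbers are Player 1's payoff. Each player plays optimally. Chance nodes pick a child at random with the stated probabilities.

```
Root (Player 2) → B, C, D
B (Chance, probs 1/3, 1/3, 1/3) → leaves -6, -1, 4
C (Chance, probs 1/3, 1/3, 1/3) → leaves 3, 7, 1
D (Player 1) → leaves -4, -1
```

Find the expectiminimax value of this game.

-1

B (Chance): 1/3·-6 + 1/3·-1 + 1/3·4 = -1
C (Chance): 1/3·3 + 1/3·7 + 1/3·1 = 3.67
D (Player 1): max(-4, -1) = -1
Root (Player 2): min(-1, 3.67, -1) = -1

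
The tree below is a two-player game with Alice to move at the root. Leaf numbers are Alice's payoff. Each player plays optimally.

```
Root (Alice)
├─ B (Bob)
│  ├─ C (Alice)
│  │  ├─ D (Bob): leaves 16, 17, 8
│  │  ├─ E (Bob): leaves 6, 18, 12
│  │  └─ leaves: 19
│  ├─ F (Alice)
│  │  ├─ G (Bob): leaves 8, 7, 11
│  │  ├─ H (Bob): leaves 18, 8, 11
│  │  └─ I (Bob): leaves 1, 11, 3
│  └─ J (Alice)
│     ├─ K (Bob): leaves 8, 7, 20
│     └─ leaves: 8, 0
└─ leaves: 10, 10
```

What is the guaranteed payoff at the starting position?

D (Bob): min(16, 17, 8) = 8
E (Bob): min(6, 18, 12) = 6
C (Alice): max(8, 6, 19) = 19
G (Bob): min(8, 7, 11) = 7
H (Bob): min(18, 8, 11) = 8
I (Bob): min(1, 11, 3) = 1
F (Alice): max(7, 8, 1) = 8
K (Bob): min(8, 7, 20) = 7
J (Alice): max(7, 8, 0) = 8
B (Bob): min(19, 8, 8) = 8
Root (Alice): max(8, 10, 10) = 10

10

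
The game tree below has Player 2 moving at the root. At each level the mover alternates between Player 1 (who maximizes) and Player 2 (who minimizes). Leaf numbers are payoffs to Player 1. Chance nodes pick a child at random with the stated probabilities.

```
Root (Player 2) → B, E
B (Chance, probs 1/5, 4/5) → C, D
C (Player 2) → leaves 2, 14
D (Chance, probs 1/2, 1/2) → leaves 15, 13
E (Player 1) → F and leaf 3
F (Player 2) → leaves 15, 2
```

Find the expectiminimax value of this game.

3

C (Player 2): min(2, 14) = 2
D (Chance): 1/2·15 + 1/2·13 = 14
B (Chance): 1/5·2 + 4/5·14 = 11.6
F (Player 2): min(15, 2) = 2
E (Player 1): max(2, 3) = 3
Root (Player 2): min(11.6, 3) = 3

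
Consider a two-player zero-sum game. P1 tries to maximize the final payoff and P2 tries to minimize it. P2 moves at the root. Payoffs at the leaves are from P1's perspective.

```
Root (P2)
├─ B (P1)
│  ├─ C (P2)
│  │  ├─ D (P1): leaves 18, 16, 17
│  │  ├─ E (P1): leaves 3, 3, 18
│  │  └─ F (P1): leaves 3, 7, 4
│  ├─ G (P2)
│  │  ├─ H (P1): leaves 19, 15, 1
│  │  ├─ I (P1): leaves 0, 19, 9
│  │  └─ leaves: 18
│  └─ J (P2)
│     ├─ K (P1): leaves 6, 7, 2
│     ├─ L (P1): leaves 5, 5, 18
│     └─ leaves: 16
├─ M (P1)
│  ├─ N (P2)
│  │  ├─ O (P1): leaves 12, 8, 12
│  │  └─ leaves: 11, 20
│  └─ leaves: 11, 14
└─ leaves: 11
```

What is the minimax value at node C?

D: max(18, 16, 17) = 18
E: max(3, 3, 18) = 18
F: max(3, 7, 4) = 7
C: min(18, 18, 7) = 7

7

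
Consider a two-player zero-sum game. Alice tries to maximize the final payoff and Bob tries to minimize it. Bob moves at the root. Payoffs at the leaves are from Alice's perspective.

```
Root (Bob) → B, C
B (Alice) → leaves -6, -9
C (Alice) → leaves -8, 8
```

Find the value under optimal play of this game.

-6

B (Alice): max(-6, -9) = -6
C (Alice): max(-8, 8) = 8
Root (Bob): min(-6, 8) = -6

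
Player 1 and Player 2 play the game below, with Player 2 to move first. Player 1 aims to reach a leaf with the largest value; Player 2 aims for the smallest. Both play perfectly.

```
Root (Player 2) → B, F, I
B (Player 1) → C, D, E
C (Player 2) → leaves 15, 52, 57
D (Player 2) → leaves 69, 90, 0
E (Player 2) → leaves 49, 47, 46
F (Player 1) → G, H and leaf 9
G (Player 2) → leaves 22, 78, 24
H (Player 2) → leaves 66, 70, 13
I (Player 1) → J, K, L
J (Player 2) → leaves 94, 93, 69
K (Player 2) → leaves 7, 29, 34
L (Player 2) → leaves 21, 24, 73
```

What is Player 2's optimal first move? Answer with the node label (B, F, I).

C (Player 2): min(15, 52, 57) = 15
D (Player 2): min(69, 90, 0) = 0
E (Player 2): min(49, 47, 46) = 46
B (Player 1): max(15, 0, 46) = 46
G (Player 2): min(22, 78, 24) = 22
H (Player 2): min(66, 70, 13) = 13
F (Player 1): max(22, 13, 9) = 22
J (Player 2): min(94, 93, 69) = 69
K (Player 2): min(7, 29, 34) = 7
L (Player 2): min(21, 24, 73) = 21
I (Player 1): max(69, 7, 21) = 69
Root (Player 2): min(46, 22, 69) = 22
Player 2 picks the child with the lowest value: F (value 22).

F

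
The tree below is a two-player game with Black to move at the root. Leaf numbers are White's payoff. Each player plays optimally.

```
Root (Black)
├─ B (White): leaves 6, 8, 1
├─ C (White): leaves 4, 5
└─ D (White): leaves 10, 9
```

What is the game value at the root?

B (White): max(6, 8, 1) = 8
C (White): max(4, 5) = 5
D (White): max(10, 9) = 10
Root (Black): min(8, 5, 10) = 5

5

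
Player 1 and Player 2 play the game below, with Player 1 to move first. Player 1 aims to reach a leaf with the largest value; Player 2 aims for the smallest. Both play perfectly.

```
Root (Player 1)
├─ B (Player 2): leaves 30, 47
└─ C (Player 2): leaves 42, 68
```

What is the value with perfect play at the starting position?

B (Player 2): min(30, 47) = 30
C (Player 2): min(42, 68) = 42
Root (Player 1): max(30, 42) = 42

42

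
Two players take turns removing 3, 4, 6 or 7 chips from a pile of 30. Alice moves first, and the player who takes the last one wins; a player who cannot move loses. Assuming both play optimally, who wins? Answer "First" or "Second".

Second

Positions where the player to move wins (W) vs loses (L):
i:   0  1  2  3  4  5  6  7  8  9 10 11 12 13 14 15 16 17 18 19 20 21 22 23 24 25 26 27 28 29 30
     L  L  L  W  W  W  W  W  W  W  L  L  L  W  W  W  W  W  W  W  L  L  L  W  W  W  W  W  W  W  L
Position 30 is L, so the second player wins.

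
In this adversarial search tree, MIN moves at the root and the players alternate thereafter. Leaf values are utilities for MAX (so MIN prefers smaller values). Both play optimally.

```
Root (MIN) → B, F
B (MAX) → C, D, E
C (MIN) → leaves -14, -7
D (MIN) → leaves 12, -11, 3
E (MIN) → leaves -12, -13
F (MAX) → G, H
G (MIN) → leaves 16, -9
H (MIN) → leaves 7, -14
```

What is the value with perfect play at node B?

C: min(-14, -7) = -14
D: min(12, -11, 3) = -11
E: min(-12, -13) = -13
B: max(-14, -11, -13) = -11

-11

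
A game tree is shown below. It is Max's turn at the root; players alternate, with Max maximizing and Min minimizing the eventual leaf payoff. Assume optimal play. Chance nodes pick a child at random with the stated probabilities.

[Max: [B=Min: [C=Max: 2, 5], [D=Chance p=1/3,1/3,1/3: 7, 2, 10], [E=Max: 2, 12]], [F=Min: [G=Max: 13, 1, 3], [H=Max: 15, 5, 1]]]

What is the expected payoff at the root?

C (Max): max(2, 5) = 5
D (Chance): 1/3·7 + 1/3·2 + 1/3·10 = 6.33
E (Max): max(2, 12) = 12
B (Min): min(5, 6.33, 12) = 5
G (Max): max(13, 1, 3) = 13
H (Max): max(15, 5, 1) = 15
F (Min): min(13, 15) = 13
Root (Max): max(5, 13) = 13

13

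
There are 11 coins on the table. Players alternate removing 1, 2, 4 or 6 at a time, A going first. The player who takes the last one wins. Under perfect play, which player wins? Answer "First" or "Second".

Second

Mark each pile size as W (mover wins) or L (mover loses):
i:   0  1  2  3  4  5  6  7  8  9 10 11
     L  W  W  L  W  W  W  W  L  W  W  L
Position 11 is L, so the second player wins.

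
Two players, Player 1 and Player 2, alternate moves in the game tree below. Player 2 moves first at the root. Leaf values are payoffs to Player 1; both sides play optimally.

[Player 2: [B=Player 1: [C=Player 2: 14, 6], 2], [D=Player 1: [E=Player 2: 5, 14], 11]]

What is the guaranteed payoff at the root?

6

C (Player 2): min(14, 6) = 6
B (Player 1): max(6, 2) = 6
E (Player 2): min(5, 14) = 5
D (Player 1): max(5, 11) = 11
Root (Player 2): min(6, 11) = 6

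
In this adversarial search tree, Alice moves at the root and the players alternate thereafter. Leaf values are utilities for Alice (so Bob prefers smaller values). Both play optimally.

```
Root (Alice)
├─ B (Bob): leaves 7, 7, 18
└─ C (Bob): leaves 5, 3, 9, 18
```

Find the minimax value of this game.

7

B (Bob): min(7, 7, 18) = 7
C (Bob): min(5, 3, 9, 18) = 3
Root (Alice): max(7, 3) = 7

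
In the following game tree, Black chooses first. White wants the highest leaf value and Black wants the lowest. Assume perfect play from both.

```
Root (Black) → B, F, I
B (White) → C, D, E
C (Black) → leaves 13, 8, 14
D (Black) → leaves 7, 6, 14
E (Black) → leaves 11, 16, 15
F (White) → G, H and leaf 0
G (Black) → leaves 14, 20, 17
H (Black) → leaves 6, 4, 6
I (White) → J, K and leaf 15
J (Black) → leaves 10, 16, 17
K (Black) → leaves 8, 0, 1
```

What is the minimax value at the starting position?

11

C (Black): min(13, 8, 14) = 8
D (Black): min(7, 6, 14) = 6
E (Black): min(11, 16, 15) = 11
B (White): max(8, 6, 11) = 11
G (Black): min(14, 20, 17) = 14
H (Black): min(6, 4, 6) = 4
F (White): max(14, 4, 0) = 14
J (Black): min(10, 16, 17) = 10
K (Black): min(8, 0, 1) = 0
I (White): max(10, 0, 15) = 15
Root (Black): min(11, 14, 15) = 11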